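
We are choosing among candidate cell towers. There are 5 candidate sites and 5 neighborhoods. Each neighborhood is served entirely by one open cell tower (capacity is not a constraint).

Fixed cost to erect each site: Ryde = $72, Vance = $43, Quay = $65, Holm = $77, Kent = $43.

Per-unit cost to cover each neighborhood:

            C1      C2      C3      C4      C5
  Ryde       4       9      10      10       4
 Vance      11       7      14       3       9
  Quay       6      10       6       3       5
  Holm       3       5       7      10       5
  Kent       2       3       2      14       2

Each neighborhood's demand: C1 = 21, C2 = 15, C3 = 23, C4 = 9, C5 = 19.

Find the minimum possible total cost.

Minimum total cost: 284

For any fixed open set, each neighborhood goes to its cheapest open site; total = fixed + service.
{Vance, Kent}: C1→Kent 2·21=42, C2→Kent 3·15=45, C3→Kent 2·23=46, C4→Vance 3·9=27, C5→Kent 2·19=38. Service 198; fixed 86; total 284.
{Quay, Kent}: C1→Kent 2·21=42, C2→Kent 3·15=45, C3→Kent 2·23=46, C4→Quay 3·9=27, C5→Kent 2·19=38. Service 198; fixed 108; total 306.
{Kent}: C1→Kent 2·21=42, C2→Kent 3·15=45, C3→Kent 2·23=46, C4→Kent 14·9=126, C5→Kent 2·19=38. Service 297; fixed 43; total 340.
{Ryde, Vance, Quay, Holm, Kent}: service 198 + fixed 300 = 498
No other subset beats 284.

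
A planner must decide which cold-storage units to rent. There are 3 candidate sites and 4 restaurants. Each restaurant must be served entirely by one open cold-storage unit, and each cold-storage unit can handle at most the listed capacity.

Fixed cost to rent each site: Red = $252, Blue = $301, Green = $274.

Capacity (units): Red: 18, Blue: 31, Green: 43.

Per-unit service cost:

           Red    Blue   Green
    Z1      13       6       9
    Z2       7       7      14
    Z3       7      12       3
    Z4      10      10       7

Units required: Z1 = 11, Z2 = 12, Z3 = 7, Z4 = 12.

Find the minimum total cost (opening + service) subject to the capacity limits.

Open {Green}: Z1→Green 9·11=99, Z2→Green 14·12=168, Z3→Green 3·7=21, Z4→Green 7·12=84.
Loads: Green carries 42/43. Service 372; fixed 274; total 646.
Next best feasible plan costs 814.

Minimum total cost: 646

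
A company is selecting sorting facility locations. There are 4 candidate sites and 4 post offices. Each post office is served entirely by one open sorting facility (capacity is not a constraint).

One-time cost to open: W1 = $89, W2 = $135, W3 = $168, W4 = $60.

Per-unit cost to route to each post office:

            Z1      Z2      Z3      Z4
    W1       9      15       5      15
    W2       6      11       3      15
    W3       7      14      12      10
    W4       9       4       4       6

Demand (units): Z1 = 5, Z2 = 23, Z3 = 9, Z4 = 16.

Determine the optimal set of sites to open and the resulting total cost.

For any fixed open set, each post office goes to its cheapest open site; total = fixed + service.
{W4}: Z1→W4 9·5=45, Z2→W4 4·23=92, Z3→W4 4·9=36, Z4→W4 6·16=96. Service 269; fixed 60; total 329.
{W1, W4}: Z1→W1 9·5=45, Z2→W4 4·23=92, Z3→W4 4·9=36, Z4→W4 6·16=96. Service 269; fixed 149; total 418.
{W2, W4}: service 245 + fixed 195 = 440
{W1, W2, W3, W4}: service 245 + fixed 452 = 697
No other subset beats 329.

Open W4 only; minimum total cost 329.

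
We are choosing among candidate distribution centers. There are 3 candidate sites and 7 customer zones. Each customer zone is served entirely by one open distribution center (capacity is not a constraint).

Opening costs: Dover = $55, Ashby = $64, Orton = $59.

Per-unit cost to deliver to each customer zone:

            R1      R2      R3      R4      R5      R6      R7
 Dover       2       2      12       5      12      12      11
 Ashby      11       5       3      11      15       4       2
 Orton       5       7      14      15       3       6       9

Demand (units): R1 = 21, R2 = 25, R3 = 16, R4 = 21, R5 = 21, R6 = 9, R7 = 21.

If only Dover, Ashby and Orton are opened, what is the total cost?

Each customer zone is assigned to its cheapest site among the open ones.
{Dover, Ashby, Orton}: R1→Dover 2·21=42, R2→Dover 2·25=50, R3→Ashby 3·16=48, R4→Dover 5·21=105, R5→Orton 3·21=63, R6→Ashby 4·9=36, R7→Ashby 2·21=42. Service 386; fixed 178; total 564.

Total cost: 564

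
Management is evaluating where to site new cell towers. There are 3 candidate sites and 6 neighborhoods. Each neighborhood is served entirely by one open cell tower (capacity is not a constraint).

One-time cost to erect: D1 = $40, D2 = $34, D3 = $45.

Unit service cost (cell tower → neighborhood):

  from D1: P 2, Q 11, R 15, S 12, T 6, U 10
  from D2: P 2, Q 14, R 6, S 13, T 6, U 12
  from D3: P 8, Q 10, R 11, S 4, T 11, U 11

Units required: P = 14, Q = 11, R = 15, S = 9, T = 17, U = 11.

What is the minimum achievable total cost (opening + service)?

Minimum total cost: 566

For any fixed open set, each neighborhood goes to its cheapest open site; total = fixed + service.
{D2, D3}: P→D2 2·14=28, Q→D3 10·11=110, R→D2 6·15=90, S→D3 4·9=36, T→D2 6·17=102, U→D3 11·11=121. Service 487; fixed 79; total 566.
{D1, D2, D3}: P→D1 2·14=28, Q→D3 10·11=110, R→D2 6·15=90, S→D3 4·9=36, T→D1 6·17=102, U→D1 10·11=110. Service 476; fixed 119; total 595.
{D1, D2}: service 559 + fixed 74 = 633
{D2}: P→D2 2·14=28, Q→D2 14·11=154, R→D2 6·15=90, S→D2 13·9=117, T→D2 6·17=102, U→D2 12·11=132. Service 623; fixed 34; total 657.
No other subset beats 566.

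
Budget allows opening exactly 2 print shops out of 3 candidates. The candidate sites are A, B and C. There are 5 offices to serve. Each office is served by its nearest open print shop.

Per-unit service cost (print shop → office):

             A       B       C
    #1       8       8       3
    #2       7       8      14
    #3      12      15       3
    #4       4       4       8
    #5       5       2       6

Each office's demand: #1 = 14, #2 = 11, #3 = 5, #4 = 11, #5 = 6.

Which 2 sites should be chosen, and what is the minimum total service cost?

Choose B and C; total service cost 201.

With exactly 2 open, each office uses its cheapest among the chosen.
{B, C}: #1→C 3·14=42, #2→B 8·11=88, #3→C 3·5=15, #4→B 4·11=44, #5→B 2·6=12. Service cost 201.
{A, C}: service cost 208
{A, B}: service cost 305
Among all 3 size-2 choices, {B, C} is lowest.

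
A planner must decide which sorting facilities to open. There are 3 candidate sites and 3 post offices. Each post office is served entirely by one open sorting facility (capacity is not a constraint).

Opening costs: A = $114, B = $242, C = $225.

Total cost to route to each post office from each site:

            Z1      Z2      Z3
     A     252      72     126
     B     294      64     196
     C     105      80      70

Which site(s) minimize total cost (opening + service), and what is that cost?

Open C only; minimum total cost 480.

For any fixed open set, each post office goes to its cheapest open site; total = fixed + service.
{C}: Z1→C 105, Z2→C 80, Z3→C 70. Service 255; fixed 225; total 480.
{A}: service 450 + fixed 114 = 564
{A, C}: Z1→C 105, Z2→A 72, Z3→C 70. Service 247; fixed 339; total 586.
{A, B, C}: service 239 + fixed 581 = 820
No other subset beats 480.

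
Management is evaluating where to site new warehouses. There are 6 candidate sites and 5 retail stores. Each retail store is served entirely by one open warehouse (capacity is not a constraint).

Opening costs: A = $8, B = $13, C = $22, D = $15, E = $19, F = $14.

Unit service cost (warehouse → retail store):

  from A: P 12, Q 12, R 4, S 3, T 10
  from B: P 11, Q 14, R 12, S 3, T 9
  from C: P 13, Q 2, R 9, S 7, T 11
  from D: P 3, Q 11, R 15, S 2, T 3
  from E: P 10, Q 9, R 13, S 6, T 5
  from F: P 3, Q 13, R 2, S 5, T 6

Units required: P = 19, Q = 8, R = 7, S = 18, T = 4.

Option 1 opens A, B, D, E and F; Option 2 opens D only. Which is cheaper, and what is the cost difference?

Option 1: {A, B, D, E, F}: P→D 3·19=57, Q→E 9·8=72, R→F 2·7=14, S→D 2·18=36, T→D 3·4=12. Service 191; fixed 69; total 260.
Option 2: {D}: P→D 3·19=57, Q→D 11·8=88, R→D 15·7=105, S→D 2·18=36, T→D 3·4=12. Service 298; fixed 15; total 313.
Difference: |260 − 313| = 53.

Option 1 is cheaper by 53.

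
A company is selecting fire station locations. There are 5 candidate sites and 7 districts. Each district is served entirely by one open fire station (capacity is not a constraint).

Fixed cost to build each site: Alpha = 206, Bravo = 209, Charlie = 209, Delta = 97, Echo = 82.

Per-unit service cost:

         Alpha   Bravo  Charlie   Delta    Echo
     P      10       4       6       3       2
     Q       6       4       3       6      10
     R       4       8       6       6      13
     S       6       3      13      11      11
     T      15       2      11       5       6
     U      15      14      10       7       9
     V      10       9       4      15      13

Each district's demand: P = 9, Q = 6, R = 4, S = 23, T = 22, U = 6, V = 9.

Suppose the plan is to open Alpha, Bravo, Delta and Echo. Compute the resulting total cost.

Each district is assigned to its cheapest site among the open ones.
{Alpha, Bravo, Delta, Echo}: P→Echo 2·9=18, Q→Bravo 4·6=24, R→Alpha 4·4=16, S→Bravo 3·23=69, T→Bravo 2·22=44, U→Delta 7·6=42, V→Bravo 9·9=81. Service 294; fixed 594; total 888.

Total cost: 888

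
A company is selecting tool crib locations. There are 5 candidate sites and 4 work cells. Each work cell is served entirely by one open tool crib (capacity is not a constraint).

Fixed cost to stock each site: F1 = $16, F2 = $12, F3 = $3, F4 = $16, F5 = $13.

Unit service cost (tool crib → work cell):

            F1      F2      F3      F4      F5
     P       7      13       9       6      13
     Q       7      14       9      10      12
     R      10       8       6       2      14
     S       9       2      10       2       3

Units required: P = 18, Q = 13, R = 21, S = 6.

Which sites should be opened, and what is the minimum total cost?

Open F1 and F4; minimum total cost 285.

For any fixed open set, each work cell goes to its cheapest open site; total = fixed + service.
{F1, F4}: P→F4 6·18=108, Q→F1 7·13=91, R→F4 2·21=42, S→F4 2·6=12. Service 253; fixed 32; total 285.
{F1, F3, F4}: service 253 + fixed 35 = 288
{F1, F2, F4}: P→F4 6·18=108, Q→F1 7·13=91, R→F4 2·21=42, S→F2 2·6=12. Service 253; fixed 44; total 297.
{F1, F2, F3, F4, F5}: service 253 + fixed 60 = 313
No other subset beats 285.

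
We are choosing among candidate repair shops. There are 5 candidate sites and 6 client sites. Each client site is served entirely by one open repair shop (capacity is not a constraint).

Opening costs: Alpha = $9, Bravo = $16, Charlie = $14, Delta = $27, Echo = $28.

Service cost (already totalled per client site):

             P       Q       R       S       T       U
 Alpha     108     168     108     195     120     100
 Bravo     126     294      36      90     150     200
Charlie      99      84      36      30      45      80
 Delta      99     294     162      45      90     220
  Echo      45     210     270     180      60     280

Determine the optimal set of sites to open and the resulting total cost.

Open Charlie and Echo; minimum total cost 362.

For any fixed open set, each client site goes to its cheapest open site; total = fixed + service.
{Charlie, Echo}: P→Echo 45, Q→Charlie 84, R→Charlie 36, S→Charlie 30, T→Charlie 45, U→Charlie 80. Service 320; fixed 42; total 362.
{Alpha, Charlie, Echo}: service 320 + fixed 51 = 371
{Bravo, Charlie, Echo}: service 320 + fixed 58 = 378
{Alpha, Bravo, Charlie, Delta, Echo}: service 320 + fixed 94 = 414
No other subset beats 362.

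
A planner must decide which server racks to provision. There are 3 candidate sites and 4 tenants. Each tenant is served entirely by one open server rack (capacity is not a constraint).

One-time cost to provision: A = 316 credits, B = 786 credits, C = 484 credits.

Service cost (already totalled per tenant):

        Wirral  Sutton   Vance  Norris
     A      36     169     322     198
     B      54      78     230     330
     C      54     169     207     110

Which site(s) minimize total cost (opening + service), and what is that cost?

For any fixed open set, each tenant goes to its cheapest open site; total = fixed + service.
{C}: Wirral→C 54, Sutton→C 169, Vance→C 207, Norris→C 110. Service 540; fixed 484; total 1024.
{A}: Wirral→A 36, Sutton→A 169, Vance→A 322, Norris→A 198. Service 725; fixed 316; total 1041.
{A, C}: Wirral→A 36, Sutton→A 169, Vance→C 207, Norris→C 110. Service 522; fixed 800; total 1322.
{A, B, C}: service 431 + fixed 1586 = 2017
No other subset beats 1024.

Open C only; minimum total cost 1024.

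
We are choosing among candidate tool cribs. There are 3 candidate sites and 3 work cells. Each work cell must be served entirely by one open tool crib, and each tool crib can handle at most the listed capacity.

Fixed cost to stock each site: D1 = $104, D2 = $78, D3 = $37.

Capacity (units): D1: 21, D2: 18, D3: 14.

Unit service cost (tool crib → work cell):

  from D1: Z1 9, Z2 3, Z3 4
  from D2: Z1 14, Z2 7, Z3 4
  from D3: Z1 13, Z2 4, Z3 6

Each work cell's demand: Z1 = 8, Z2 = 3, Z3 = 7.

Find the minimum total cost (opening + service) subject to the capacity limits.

Open {D1}: Z1→D1 9·8=72, Z2→D1 3·3=9, Z3→D1 4·7=28.
Loads: D1 carries 18/21. Service 109; fixed 104; total 213.
Next best feasible plan costs 239.

Minimum total cost: 213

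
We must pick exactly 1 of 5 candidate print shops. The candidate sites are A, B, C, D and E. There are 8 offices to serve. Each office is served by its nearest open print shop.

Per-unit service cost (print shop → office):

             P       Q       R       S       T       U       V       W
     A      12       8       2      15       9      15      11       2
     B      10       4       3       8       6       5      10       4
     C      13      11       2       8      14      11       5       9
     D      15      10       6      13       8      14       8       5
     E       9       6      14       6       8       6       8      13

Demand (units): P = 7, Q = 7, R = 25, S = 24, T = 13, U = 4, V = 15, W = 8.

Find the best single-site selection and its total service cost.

Choose B only; total service cost 645.

With exactly 1 open, each office uses its cheapest among the chosen.
{B}: P→B 10·7=70, Q→B 4·7=28, R→B 3·25=75, S→B 8·24=192, T→B 6·13=78, U→B 5·4=20, V→B 10·15=150, W→B 4·8=32. Service cost 645.
{C}: service cost 783
{A}: service cost 908
Among all 5 size-1 choices, {B} is lowest.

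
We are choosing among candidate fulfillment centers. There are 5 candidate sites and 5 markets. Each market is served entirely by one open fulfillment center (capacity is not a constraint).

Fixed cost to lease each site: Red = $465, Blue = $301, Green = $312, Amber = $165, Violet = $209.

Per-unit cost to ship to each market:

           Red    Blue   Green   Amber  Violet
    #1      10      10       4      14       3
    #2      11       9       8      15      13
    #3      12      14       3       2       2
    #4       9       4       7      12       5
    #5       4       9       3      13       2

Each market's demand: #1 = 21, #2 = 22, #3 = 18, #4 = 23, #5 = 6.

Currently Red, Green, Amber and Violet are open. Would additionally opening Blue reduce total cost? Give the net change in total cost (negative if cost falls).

Current service cost with {Red, Green, Amber, Violet}: 402.
Adding Blue: each market re-picks its cheapest; new service cost 379, saving 23.
Extra fixed cost: 301. Net change = 301 − 23 = 278.
(Totals: 1553 → 1831.)

No — net change +278 (cost rises by 278).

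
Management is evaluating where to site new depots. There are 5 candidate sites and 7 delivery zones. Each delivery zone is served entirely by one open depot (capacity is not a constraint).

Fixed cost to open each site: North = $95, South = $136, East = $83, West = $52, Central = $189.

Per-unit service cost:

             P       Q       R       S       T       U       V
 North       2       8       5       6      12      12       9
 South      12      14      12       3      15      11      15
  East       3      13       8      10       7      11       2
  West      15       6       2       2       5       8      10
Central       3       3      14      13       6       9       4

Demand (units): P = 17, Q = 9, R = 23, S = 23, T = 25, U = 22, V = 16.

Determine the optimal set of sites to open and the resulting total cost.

For any fixed open set, each delivery zone goes to its cheapest open site; total = fixed + service.
{East, West}: P→East 3·17=51, Q→West 6·9=54, R→West 2·23=46, S→West 2·23=46, T→West 5·25=125, U→West 8·22=176, V→East 2·16=32. Service 530; fixed 135; total 665.
{North, East, West}: service 513 + fixed 230 = 743
{North, West}: P→North 2·17=34, Q→West 6·9=54, R→West 2·23=46, S→West 2·23=46, T→West 5·25=125, U→West 8·22=176, V→North 9·16=144. Service 625; fixed 147; total 772.
{North, South, East, West, Central}: P→North 2·17=34, Q→Central 3·9=27, R→West 2·23=46, S→West 2·23=46, T→West 5·25=125, U→West 8·22=176, V→East 2·16=32. Service 486; fixed 555; total 1041.
No other subset beats 665.

Open East and West; minimum total cost 665.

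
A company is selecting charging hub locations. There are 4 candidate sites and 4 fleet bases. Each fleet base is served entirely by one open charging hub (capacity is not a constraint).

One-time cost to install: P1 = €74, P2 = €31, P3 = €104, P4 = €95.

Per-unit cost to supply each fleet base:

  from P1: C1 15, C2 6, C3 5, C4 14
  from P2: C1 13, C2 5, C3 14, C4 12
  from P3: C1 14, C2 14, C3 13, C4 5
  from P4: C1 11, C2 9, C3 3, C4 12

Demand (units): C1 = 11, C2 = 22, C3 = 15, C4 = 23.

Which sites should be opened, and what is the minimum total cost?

For any fixed open set, each fleet base goes to its cheapest open site; total = fixed + service.
{P2, P3, P4}: C1→P4 11·11=121, C2→P2 5·22=110, C3→P4 3·15=45, C4→P3 5·23=115. Service 391; fixed 230; total 621.
{P1, P2, P3}: service 443 + fixed 209 = 652
{P1, P3}: C1→P3 14·11=154, C2→P1 6·22=132, C3→P1 5·15=75, C4→P3 5·23=115. Service 476; fixed 178; total 654.
{P1, P2, P3, P4}: service 391 + fixed 304 = 695
No other subset beats 621.

Open P2, P3 and P4; minimum total cost 621.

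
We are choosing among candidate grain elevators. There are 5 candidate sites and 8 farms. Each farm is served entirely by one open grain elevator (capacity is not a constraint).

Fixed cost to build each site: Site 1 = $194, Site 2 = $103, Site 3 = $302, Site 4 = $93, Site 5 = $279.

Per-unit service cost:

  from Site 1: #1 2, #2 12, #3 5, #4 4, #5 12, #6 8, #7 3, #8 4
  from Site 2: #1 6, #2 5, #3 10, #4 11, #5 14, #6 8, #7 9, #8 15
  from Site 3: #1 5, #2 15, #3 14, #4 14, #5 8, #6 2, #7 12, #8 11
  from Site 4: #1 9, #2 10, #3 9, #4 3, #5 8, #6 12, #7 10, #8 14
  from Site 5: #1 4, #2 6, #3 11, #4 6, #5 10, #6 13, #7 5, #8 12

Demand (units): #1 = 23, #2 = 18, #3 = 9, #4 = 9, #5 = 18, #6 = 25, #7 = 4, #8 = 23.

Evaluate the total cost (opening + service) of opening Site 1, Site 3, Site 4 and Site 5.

Each farm is assigned to its cheapest site among the open ones.
{Site 1, Site 3, Site 4, Site 5}: #1→Site 1 2·23=46, #2→Site 5 6·18=108, #3→Site 1 5·9=45, #4→Site 4 3·9=27, #5→Site 3 8·18=144, #6→Site 3 2·25=50, #7→Site 1 3·4=12, #8→Site 1 4·23=92. Service 524; fixed 868; total 1392.

Total cost: 1392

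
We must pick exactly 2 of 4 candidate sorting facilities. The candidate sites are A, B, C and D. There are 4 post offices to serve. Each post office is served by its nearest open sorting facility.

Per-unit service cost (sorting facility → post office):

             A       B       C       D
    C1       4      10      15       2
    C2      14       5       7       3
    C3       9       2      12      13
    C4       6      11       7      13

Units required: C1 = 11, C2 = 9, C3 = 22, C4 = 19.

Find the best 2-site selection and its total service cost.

Choose A and B; total service cost 247.

With exactly 2 open, each post office uses its cheapest among the chosen.
{A, B}: C1→A 4·11=44, C2→B 5·9=45, C3→B 2·22=44, C4→A 6·19=114. Service cost 247.
{B, D}: service cost 302
{B, C}: service cost 332
Among all 6 size-2 choices, {A, B} is lowest.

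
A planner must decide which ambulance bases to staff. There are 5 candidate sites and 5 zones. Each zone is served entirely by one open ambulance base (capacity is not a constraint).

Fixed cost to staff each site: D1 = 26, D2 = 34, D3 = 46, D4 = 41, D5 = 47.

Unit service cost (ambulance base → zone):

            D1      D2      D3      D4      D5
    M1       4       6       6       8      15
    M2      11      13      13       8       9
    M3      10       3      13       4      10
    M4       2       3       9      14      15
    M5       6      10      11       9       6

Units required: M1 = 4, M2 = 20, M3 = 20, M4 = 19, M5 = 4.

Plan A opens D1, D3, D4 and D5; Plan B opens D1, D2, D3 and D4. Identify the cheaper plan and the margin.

Plan B is cheaper by 33.

Plan A: {D1, D3, D4, D5}: M1→D1 4·4=16, M2→D4 8·20=160, M3→D4 4·20=80, M4→D1 2·19=38, M5→D1 6·4=24. Service 318; fixed 160; total 478.
Plan B: {D1, D2, D3, D4}: M1→D1 4·4=16, M2→D4 8·20=160, M3→D2 3·20=60, M4→D1 2·19=38, M5→D1 6·4=24. Service 298; fixed 147; total 445.
Difference: |478 − 445| = 33.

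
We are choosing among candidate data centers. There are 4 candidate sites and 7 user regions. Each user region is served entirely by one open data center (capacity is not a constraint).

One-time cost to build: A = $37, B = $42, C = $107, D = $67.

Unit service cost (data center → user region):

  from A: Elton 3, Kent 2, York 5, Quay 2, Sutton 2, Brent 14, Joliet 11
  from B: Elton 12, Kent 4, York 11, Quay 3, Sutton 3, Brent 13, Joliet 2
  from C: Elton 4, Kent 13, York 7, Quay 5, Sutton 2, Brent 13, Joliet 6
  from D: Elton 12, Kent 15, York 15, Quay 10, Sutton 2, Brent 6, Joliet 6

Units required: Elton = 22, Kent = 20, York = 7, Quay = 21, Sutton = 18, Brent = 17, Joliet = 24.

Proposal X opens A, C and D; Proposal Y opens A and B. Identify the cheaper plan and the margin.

Proposal X: {A, C, D}: Elton→A 3·22=66, Kent→A 2·20=40, York→A 5·7=35, Quay→A 2·21=42, Sutton→A 2·18=36, Brent→D 6·17=102, Joliet→C 6·24=144. Service 465; fixed 211; total 676.
Proposal Y: {A, B}: Elton→A 3·22=66, Kent→A 2·20=40, York→A 5·7=35, Quay→A 2·21=42, Sutton→A 2·18=36, Brent→B 13·17=221, Joliet→B 2·24=48. Service 488; fixed 79; total 567.
Difference: |676 − 567| = 109.

Proposal Y is cheaper by 109.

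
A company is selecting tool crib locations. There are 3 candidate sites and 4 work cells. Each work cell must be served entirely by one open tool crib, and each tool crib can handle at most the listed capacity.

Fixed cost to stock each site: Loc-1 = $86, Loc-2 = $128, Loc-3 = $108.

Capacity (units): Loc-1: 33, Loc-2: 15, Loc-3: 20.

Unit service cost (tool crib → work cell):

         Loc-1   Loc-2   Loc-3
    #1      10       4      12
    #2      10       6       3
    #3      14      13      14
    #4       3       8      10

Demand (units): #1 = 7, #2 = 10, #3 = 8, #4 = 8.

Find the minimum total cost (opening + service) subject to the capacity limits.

Open {Loc-1}: #1→Loc-1 10·7=70, #2→Loc-1 10·10=100, #3→Loc-1 14·8=112, #4→Loc-1 3·8=24.
Loads: Loc-1 carries 33/33. Service 306; fixed 86; total 392.
Next best feasible plan costs 430.

Minimum total cost: 392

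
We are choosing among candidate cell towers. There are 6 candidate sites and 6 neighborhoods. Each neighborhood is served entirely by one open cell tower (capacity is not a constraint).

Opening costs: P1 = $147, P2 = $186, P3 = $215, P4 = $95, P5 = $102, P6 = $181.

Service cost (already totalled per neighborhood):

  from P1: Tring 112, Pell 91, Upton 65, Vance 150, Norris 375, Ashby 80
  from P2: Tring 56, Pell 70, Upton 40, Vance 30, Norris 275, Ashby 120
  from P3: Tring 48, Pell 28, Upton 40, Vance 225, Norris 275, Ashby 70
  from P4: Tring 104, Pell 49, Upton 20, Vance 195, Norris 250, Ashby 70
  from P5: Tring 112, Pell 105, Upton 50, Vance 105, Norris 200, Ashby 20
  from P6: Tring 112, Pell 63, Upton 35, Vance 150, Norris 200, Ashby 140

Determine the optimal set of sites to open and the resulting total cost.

For any fixed open set, each neighborhood goes to its cheapest open site; total = fixed + service.
{P5}: Tring→P5 112, Pell→P5 105, Upton→P5 50, Vance→P5 105, Norris→P5 200, Ashby→P5 20. Service 592; fixed 102; total 694.
{P4, P5}: service 498 + fixed 197 = 695
{P2, P5}: service 416 + fixed 288 = 704
{P1, P2, P3, P4, P5, P6}: Tring→P3 48, Pell→P3 28, Upton→P4 20, Vance→P2 30, Norris→P5 200, Ashby→P5 20. Service 346; fixed 926; total 1272.
No other subset beats 694.

Open P5 only; minimum total cost 694.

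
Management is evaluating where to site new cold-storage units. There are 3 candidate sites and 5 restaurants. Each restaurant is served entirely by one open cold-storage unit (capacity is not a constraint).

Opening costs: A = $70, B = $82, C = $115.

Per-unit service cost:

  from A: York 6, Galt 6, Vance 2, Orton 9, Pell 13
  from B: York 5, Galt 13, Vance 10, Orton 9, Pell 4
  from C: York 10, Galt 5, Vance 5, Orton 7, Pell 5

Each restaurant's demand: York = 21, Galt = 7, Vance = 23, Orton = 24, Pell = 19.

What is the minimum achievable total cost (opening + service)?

For any fixed open set, each restaurant goes to its cheapest open site; total = fixed + service.
{A, B}: York→B 5·21=105, Galt→A 6·7=42, Vance→A 2·23=46, Orton→A 9·24=216, Pell→B 4·19=76. Service 485; fixed 152; total 637.
{A, C}: York→A 6·21=126, Galt→C 5·7=35, Vance→A 2·23=46, Orton→C 7·24=168, Pell→C 5·19=95. Service 470; fixed 185; total 655.
{B, C}: service 499 + fixed 197 = 696
{A, B, C}: service 430 + fixed 267 = 697
No other subset beats 637.

Minimum total cost: 637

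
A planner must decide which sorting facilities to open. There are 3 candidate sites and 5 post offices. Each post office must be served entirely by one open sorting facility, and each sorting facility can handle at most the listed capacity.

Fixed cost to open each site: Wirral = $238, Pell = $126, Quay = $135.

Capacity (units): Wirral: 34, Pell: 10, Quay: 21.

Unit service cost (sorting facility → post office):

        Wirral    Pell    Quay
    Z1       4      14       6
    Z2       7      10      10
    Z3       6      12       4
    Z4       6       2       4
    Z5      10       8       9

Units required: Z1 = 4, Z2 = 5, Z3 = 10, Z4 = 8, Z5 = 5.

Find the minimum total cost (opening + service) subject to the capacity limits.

Open {Wirral}: Z1→Wirral 4·4=16, Z2→Wirral 7·5=35, Z3→Wirral 6·10=60, Z4→Wirral 6·8=48, Z5→Wirral 10·5=50.
Loads: Wirral carries 32/34. Service 209; fixed 238; total 447.
Next best feasible plan costs 541.

Minimum total cost: 447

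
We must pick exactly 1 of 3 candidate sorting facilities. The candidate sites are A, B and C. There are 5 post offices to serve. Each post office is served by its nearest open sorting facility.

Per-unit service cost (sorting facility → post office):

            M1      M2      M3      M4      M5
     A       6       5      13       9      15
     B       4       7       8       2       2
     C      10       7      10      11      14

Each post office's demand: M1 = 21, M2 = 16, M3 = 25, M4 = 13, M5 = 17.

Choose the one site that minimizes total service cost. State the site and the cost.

Choose B only; total service cost 456.

With exactly 1 open, each post office uses its cheapest among the chosen.
{B}: M1→B 4·21=84, M2→B 7·16=112, M3→B 8·25=200, M4→B 2·13=26, M5→B 2·17=34. Service cost 456.
{A}: service cost 903
{C}: service cost 953
Among all 3 size-1 choices, {B} is lowest.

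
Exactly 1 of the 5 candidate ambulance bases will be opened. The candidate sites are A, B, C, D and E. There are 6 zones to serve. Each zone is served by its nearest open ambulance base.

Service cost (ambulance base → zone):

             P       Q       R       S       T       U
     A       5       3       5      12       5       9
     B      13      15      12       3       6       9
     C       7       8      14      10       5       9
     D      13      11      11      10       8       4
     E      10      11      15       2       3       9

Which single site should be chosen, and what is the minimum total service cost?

With exactly 1 open, each zone uses its cheapest among the chosen.
{A}: P→A 5, Q→A 3, R→A 5, S→A 12, T→A 5, U→A 9. Service cost 39.
{E}: service cost 50
{C}: service cost 53
Among all 5 size-1 choices, {A} is lowest.

Choose A only; total service cost 39.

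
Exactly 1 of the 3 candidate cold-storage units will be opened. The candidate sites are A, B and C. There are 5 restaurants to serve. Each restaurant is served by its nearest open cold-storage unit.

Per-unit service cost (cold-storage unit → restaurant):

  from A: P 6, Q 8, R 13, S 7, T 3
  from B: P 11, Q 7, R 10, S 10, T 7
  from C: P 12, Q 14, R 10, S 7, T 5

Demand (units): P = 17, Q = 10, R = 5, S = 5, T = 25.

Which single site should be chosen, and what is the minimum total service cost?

Choose A only; total service cost 357.

With exactly 1 open, each restaurant uses its cheapest among the chosen.
{A}: P→A 6·17=102, Q→A 8·10=80, R→A 13·5=65, S→A 7·5=35, T→A 3·25=75. Service cost 357.
{B}: service cost 532
{C}: service cost 554
Among all 3 size-1 choices, {A} is lowest.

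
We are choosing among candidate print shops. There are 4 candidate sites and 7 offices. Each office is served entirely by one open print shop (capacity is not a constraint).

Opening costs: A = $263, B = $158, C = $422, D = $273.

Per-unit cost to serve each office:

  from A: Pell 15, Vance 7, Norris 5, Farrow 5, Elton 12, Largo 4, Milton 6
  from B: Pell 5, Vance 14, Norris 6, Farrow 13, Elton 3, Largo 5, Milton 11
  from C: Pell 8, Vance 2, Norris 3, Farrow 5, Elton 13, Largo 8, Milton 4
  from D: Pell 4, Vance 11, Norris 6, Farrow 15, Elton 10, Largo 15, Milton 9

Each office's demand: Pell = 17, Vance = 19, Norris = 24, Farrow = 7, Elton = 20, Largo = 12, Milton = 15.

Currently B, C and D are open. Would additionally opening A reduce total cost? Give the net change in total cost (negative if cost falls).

Current service cost with {B, C, D}: 393.
Adding A: each office re-picks its cheapest; new service cost 381, saving 12.
Extra fixed cost: 263. Net change = 263 − 12 = 251.
(Totals: 1246 → 1497.)

No — net change +251 (cost rises by 251).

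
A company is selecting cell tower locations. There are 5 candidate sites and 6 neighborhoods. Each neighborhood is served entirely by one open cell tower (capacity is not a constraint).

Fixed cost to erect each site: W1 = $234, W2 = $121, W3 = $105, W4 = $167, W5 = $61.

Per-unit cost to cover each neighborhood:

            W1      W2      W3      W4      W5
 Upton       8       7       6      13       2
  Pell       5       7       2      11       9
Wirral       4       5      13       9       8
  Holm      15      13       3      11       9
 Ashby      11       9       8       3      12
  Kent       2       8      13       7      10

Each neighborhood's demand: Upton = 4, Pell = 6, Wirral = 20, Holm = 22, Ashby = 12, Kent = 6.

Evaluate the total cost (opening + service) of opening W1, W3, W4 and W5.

Total cost: 781

Each neighborhood is assigned to its cheapest site among the open ones.
{W1, W3, W4, W5}: Upton→W5 2·4=8, Pell→W3 2·6=12, Wirral→W1 4·20=80, Holm→W3 3·22=66, Ashby→W4 3·12=36, Kent→W1 2·6=12. Service 214; fixed 567; total 781.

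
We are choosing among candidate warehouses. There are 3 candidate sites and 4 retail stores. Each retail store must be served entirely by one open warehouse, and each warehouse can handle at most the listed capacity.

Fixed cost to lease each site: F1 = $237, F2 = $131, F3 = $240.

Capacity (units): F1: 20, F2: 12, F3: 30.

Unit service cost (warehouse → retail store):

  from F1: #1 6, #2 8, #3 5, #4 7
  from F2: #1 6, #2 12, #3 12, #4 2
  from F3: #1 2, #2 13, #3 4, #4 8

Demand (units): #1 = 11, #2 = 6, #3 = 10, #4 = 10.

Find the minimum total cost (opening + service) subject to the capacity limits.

Open {F2, F3}: #1→F3 2·11=22, #2→F3 13·6=78, #3→F3 4·10=40, #4→F2 2·10=20.
Loads: F2 carries 10/12, F3 carries 27/30. Service 160; fixed 371; total 531.
Next best feasible plan costs 635.

Minimum total cost: 531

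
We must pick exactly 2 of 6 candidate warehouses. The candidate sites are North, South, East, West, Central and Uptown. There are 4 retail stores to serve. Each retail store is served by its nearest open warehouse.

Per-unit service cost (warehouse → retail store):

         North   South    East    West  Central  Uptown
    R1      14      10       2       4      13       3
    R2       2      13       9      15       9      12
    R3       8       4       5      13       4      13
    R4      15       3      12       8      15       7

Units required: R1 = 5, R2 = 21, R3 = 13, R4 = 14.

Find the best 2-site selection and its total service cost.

With exactly 2 open, each retail store uses its cheapest among the chosen.
{North, South}: R1→South 10·5=50, R2→North 2·21=42, R3→South 4·13=52, R4→South 3·14=42. Service cost 186.
{North, Uptown}: service cost 259
{North, West}: service cost 278
Among all 15 size-2 choices, {North, South} is lowest.

Choose North and South; total service cost 186.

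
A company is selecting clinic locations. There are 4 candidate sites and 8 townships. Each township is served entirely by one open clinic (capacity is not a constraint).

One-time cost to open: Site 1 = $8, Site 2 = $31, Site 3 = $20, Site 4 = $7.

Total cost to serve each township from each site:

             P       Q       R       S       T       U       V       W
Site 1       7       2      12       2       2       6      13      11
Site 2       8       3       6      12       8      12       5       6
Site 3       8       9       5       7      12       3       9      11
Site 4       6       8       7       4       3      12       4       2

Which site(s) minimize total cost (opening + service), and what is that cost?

For any fixed open set, each township goes to its cheapest open site; total = fixed + service.
{Site 1, Site 4}: P→Site 4 6, Q→Site 1 2, R→Site 4 7, S→Site 1 2, T→Site 1 2, U→Site 1 6, V→Site 4 4, W→Site 4 2. Service 31; fixed 15; total 46.
{Site 4}: service 46 + fixed 7 = 53
{Site 1, Site 3, Site 4}: P→Site 4 6, Q→Site 1 2, R→Site 3 5, S→Site 1 2, T→Site 1 2, U→Site 3 3, V→Site 4 4, W→Site 4 2. Service 26; fixed 35; total 61.
{Site 1, Site 2, Site 3, Site 4}: service 26 + fixed 66 = 92
No other subset beats 46.

Open Site 1 and Site 4; minimum total cost 46.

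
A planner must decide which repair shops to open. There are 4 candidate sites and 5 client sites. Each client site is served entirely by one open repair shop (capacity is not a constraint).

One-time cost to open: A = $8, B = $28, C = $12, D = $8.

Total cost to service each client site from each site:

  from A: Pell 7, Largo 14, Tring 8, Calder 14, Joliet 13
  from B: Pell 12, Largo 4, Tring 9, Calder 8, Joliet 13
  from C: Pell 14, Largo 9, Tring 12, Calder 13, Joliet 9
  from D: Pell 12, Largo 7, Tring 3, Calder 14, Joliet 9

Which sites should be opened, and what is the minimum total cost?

Open D only; minimum total cost 53.

For any fixed open set, each client site goes to its cheapest open site; total = fixed + service.
{D}: Pell→D 12, Largo→D 7, Tring→D 3, Calder→D 14, Joliet→D 9. Service 45; fixed 8; total 53.
{A, D}: Pell→A 7, Largo→D 7, Tring→D 3, Calder→A 14, Joliet→D 9. Service 40; fixed 16; total 56.
{A}: service 56 + fixed 8 = 64
{A, B, C, D}: service 31 + fixed 56 = 87
No other subset beats 53.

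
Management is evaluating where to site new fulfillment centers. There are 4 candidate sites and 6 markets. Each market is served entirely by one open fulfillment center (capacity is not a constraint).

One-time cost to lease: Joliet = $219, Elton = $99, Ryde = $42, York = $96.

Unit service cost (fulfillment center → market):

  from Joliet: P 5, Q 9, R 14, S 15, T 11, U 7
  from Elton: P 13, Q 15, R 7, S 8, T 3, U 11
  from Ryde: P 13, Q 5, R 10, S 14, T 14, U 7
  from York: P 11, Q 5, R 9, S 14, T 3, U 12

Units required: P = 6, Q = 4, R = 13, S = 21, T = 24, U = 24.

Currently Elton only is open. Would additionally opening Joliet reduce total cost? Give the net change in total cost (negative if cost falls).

No — net change +51 (cost rises by 51).

Current service cost with {Elton}: 733.
Adding Joliet: each market re-picks its cheapest; new service cost 565, saving 168.
Extra fixed cost: 219. Net change = 219 − 168 = 51.
(Totals: 832 → 883.)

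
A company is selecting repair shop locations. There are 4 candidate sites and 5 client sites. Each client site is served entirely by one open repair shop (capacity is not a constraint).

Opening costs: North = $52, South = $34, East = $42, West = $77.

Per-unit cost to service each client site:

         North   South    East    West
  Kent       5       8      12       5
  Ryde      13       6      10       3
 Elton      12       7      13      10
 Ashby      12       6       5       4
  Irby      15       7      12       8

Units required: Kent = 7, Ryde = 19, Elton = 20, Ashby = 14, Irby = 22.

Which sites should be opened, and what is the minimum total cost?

Open South and West; minimum total cost 553.

For any fixed open set, each client site goes to its cheapest open site; total = fixed + service.
{South, West}: Kent→West 5·7=35, Ryde→West 3·19=57, Elton→South 7·20=140, Ashby→West 4·14=56, Irby→South 7·22=154. Service 442; fixed 111; total 553.
{South}: service 548 + fixed 34 = 582
{South, East, West}: service 442 + fixed 153 = 595
{North, South, East, West}: service 442 + fixed 205 = 647
(All 15 nonempty subsets were checked; South and West is lowest.)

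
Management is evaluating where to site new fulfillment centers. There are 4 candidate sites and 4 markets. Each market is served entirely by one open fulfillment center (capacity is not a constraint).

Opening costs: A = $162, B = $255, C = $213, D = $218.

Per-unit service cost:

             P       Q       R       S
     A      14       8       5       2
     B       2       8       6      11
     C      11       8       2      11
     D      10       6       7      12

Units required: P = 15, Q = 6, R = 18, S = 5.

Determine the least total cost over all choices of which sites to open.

For any fixed open set, each market goes to its cheapest open site; total = fixed + service.
{B}: P→B 2·15=30, Q→B 8·6=48, R→B 6·18=108, S→B 11·5=55. Service 241; fixed 255; total 496.
{C}: service 304 + fixed 213 = 517
{A}: service 358 + fixed 162 = 520
{A, B, C, D}: service 112 + fixed 848 = 960
No other subset beats 496.

Minimum total cost: 496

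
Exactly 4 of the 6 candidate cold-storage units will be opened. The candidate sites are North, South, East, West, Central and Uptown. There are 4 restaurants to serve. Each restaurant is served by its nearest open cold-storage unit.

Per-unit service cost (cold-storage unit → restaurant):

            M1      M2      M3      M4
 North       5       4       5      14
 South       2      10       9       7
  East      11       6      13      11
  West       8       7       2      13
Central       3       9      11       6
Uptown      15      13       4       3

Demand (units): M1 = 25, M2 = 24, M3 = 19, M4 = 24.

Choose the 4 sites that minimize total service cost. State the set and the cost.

With exactly 4 open, each restaurant uses its cheapest among the chosen.
{North, South, West, Uptown}: M1→South 2·25=50, M2→North 4·24=96, M3→West 2·19=38, M4→Uptown 3·24=72. Service cost 256.
{North, West, Central, Uptown}: service cost 281
{North, South, East, Uptown}: service cost 294
Among all 15 size-4 choices, {North, South, West, Uptown} is lowest.

Choose North, South, West and Uptown; total service cost 256.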